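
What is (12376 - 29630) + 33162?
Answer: 15908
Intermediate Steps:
(12376 - 29630) + 33162 = -17254 + 33162 = 15908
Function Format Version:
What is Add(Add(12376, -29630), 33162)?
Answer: 15908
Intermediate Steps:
Add(Add(12376, -29630), 33162) = Add(-17254, 33162) = 15908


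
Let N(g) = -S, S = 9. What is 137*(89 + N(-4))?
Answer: 10960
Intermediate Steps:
N(g) = -9 (N(g) = -1*9 = -9)
137*(89 + N(-4)) = 137*(89 - 9) = 137*80 = 10960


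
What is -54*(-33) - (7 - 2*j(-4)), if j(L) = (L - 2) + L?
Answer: 1755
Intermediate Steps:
j(L) = -2 + 2*L (j(L) = (-2 + L) + L = -2 + 2*L)
-54*(-33) - (7 - 2*j(-4)) = -54*(-33) - (7 - 2*(-2 + 2*(-4))) = 1782 - (7 - 2*(-2 - 8)) = 1782 - (7 - 2*(-10)) = 1782 - (7 + 20) = 1782 - 1*27 = 1782 - 27 = 1755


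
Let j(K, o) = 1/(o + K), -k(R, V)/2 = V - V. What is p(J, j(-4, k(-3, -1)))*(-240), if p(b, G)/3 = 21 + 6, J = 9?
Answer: -19440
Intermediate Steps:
k(R, V) = 0 (k(R, V) = -2*(V - V) = -2*0 = 0)
j(K, o) = 1/(K + o)
p(b, G) = 81 (p(b, G) = 3*(21 + 6) = 3*27 = 81)
p(J, j(-4, k(-3, -1)))*(-240) = 81*(-240) = -19440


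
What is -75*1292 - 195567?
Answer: -292467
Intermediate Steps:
-75*1292 - 195567 = -96900 - 195567 = -292467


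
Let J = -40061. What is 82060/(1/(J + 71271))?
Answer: 2561092600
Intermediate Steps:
82060/(1/(J + 71271)) = 82060/(1/(-40061 + 71271)) = 82060/(1/31210) = 82060*31210 = 2561092600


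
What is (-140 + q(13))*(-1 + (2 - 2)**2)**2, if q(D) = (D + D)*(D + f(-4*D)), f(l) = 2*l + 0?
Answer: -2506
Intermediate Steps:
f(l) = 2*l
q(D) = -14*D**2 (q(D) = (D + D)*(D + 2*(-4*D)) = (2*D)*(D - 8*D) = (2*D)*(-7*D) = -14*D**2)
(-140 + q(13))*(-1 + (2 - 2)**2)**2 = (-140 - 14*13**2)*(-1 + (2 - 2)**2)**2 = (-140 - 14*169)*(-1 + 0**2)**2 = (-140 - 2366)*(-1 + 0)**2 = -2506*(-1)**2 = -2506*1 = -2506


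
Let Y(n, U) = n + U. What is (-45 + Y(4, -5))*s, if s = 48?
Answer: -2208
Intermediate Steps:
Y(n, U) = U + n
(-45 + Y(4, -5))*s = (-45 + (-5 + 4))*48 = (-45 - 1)*48 = -46*48 = -2208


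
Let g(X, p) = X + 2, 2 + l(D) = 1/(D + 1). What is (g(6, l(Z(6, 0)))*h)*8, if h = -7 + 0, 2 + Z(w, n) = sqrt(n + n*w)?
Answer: -448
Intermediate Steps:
Z(w, n) = -2 + sqrt(n + n*w)
l(D) = -2 + 1/(1 + D) (l(D) = -2 + 1/(D + 1) = -2 + 1/(1 + D))
g(X, p) = 2 + X
h = -7
(g(6, l(Z(6, 0)))*h)*8 = ((2 + 6)*(-7))*8 = (8*(-7))*8 = -56*8 = -448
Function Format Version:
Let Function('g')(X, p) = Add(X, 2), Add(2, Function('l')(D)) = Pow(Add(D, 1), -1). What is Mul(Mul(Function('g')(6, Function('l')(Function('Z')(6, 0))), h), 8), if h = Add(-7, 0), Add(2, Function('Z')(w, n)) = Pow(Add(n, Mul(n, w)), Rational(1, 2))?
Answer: -448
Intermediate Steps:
Function('Z')(w, n) = Add(-2, Pow(Add(n, Mul(n, w)), Rational(1, 2)))
Function('l')(D) = Add(-2, Pow(Add(1, D), -1)) (Function('l')(D) = Add(-2, Pow(Add(D, 1), -1)) = Add(-2, Pow(Add(1, D), -1)))
Function('g')(X, p) = Add(2, X)
h = -7
Mul(Mul(Function('g')(6, Function('l')(Function('Z')(6, 0))), h), 8) = Mul(Mul(Add(2, 6), -7), 8) = Mul(Mul(8, -7), 8) = Mul(-56, 8) = -448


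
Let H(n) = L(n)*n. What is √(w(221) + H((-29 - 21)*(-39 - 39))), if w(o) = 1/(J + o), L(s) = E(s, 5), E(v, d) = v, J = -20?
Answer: √614499210201/201 ≈ 3900.0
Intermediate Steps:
L(s) = s
w(o) = 1/(-20 + o)
H(n) = n² (H(n) = n*n = n²)
√(w(221) + H((-29 - 21)*(-39 - 39))) = √(1/(-20 + 221) + ((-29 - 21)*(-39 - 39))²) = √(1/201 + (-50*(-78))²) = √(1/201 + 3900²) = √(1/201 + 15210000) = √(3057210001/201) = √614499210201/201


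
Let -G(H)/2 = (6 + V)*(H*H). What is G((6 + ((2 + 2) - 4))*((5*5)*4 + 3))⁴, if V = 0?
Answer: 441197237910055215300673536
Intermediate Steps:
G(H) = -12*H² (G(H) = -2*(6 + 0)*H*H = -12*H²)
G((6 + ((2 + 2) - 4))*((5*5)*4 + 3))⁴ = (-12*(6 + ((2 + 2) - 4))²*((5*5)*4 + 3)²)⁴ = (-12*(6 + (4 - 4))²*(25*4 + 3)²)⁴ = (-12*(6 + 0)²*(100 + 3)²)⁴ = (-12*(6*103)²)⁴ = (-12*618²)⁴ = (-12*381924)⁴ = (-4583088)⁴ = 441197237910055215300673536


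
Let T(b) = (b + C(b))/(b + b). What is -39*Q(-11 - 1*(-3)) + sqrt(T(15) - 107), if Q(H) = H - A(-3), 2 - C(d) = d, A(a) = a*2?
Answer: 78 + 2*I*sqrt(6015)/15 ≈ 78.0 + 10.341*I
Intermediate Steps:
A(a) = 2*a
C(d) = 2 - d
T(b) = 1/b (T(b) = (b + (2 - b))/(b + b) = 2/((2*b)) = 2*(1/(2*b)) = 1/b)
Q(H) = 6 + H (Q(H) = H - 2*(-3) = H - 1*(-6) = H + 6 = 6 + H)
-39*Q(-11 - 1*(-3)) + sqrt(T(15) - 107) = -39*(6 + (-11 - 1*(-3))) + sqrt(1/15 - 107) = -39*(6 + (-11 + 3)) + sqrt(1/15 - 107) = -39*(6 - 8) + sqrt(-1604/15) = -39*(-2) + 2*I*sqrt(6015)/15 = 78 + 2*I*sqrt(6015)/15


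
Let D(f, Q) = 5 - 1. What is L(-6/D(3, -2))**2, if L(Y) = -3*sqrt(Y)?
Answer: -27/2 ≈ -13.500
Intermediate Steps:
D(f, Q) = 4
L(-6/D(3, -2))**2 = (-3*I*sqrt(6)/2)**2 = -27/2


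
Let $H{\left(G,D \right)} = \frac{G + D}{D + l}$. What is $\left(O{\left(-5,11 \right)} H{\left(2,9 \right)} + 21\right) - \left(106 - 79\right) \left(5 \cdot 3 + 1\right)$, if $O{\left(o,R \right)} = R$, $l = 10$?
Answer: $- \frac{7688}{19} \approx -404.63$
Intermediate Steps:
$H{\left(G,D \right)} = \frac{D + G}{10 + D}$ ($H{\left(G,D \right)} = \frac{G + D}{D + 10} = \frac{D + G}{10 + D}$)
$\left(O{\left(-5,11 \right)} H{\left(2,9 \right)} + 21\right) - \left(106 - 79\right) \left(5 \cdot 3 + 1\right) = \left(11 \frac{9 + 2}{10 + 9} + 21\right) - \left(106 - 79\right) \left(5 \cdot 3 + 1\right) = \left(11 \cdot \frac{1}{19} \cdot 11 + 21\right) - 27 \left(15 + 1\right) = \left(11 \cdot \frac{1}{19} \cdot 11 + 21\right) - 27 \cdot 16 = \left(11 \cdot \frac{11}{19} + 21\right) - 432 = \left(\frac{121}{19} + 21\right) - 432 = \frac{520}{19} - 432 = - \frac{7688}{19}$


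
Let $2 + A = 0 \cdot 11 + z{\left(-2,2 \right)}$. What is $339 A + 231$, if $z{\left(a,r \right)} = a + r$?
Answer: $-447$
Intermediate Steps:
$A = -2$ ($A = -2 + \left(0 \cdot 11 + \left(-2 + 2\right)\right) = -2 + \left(0 + 0\right) = -2 + 0 = -2$)
$339 A + 231 = 339 \left(-2\right) + 231 = -678 + 231 = -447$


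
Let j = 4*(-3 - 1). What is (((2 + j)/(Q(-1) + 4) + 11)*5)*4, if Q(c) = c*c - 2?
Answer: 380/3 ≈ 126.67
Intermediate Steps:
Q(c) = -2 + c**2 (Q(c) = c**2 - 2 = -2 + c**2)
j = -16 (j = 4*(-4) = -16)
(((2 + j)/(Q(-1) + 4) + 11)*5)*4 = (((2 - 16)/((-2 + (-1)**2) + 4) + 11)*5)*4 = ((-14/((-2 + 1) + 4) + 11)*5)*4 = ((-14/(-1 + 4) + 11)*5)*4 = ((-14/3 + 11)*5)*4 = ((19/3)*5)*4 = (95/3)*4 = 380/3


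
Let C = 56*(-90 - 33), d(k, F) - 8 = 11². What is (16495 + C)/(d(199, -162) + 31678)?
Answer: 9607/31807 ≈ 0.30204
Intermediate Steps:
d(k, F) = 129 (d(k, F) = 8 + 11² = 8 + 121 = 129)
C = -6888 (C = 56*(-123) = -6888)
(16495 + C)/(d(199, -162) + 31678) = (16495 - 6888)/(129 + 31678) = 9607/31807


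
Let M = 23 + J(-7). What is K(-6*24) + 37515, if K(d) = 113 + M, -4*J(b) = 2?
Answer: 75301/2 ≈ 37651.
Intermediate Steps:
J(b) = -½ (J(b) = -¼*2 = -½)
M = 45/2 (M = 23 - ½ = 45/2 ≈ 22.500)
K(d) = 271/2 (K(d) = 113 + 45/2 = 271/2)
K(-6*24) + 37515 = 271/2 + 37515 = 75301/2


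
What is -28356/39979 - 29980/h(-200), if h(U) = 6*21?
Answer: -601071638/2518677 ≈ -238.65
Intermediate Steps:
h(U) = 126
-28356/39979 - 29980/h(-200) = -28356/39979 - 29980/126 = -28356*1/39979 - 29980*1/126 = -28356/39979 - 14990/63 = -601071638/2518677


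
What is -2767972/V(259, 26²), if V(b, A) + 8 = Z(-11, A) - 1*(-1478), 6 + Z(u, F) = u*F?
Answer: 691993/1493 ≈ 463.49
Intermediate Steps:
Z(u, F) = -6 + F*u (Z(u, F) = -6 + u*F = -6 + F*u)
V(b, A) = 1464 - 11*A (V(b, A) = -8 + ((-6 + A*(-11)) - 1*(-1478)) = -8 + ((-6 - 11*A) + 1478) = -8 + (1472 - 11*A) = 1464 - 11*A)
-2767972/V(259, 26²) = -2767972/(1464 - 11*26²) = -2767972/(1464 - 11*676) = -2767972/(1464 - 7436) = -2767972/(-5972) = -2767972*(-1/5972) = 691993/1493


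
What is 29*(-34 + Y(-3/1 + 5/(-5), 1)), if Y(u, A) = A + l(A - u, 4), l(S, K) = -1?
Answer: -986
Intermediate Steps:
Y(u, A) = -1 + A (Y(u, A) = A - 1 = -1 + A)
29*(-34 + Y(-3/1 + 5/(-5), 1)) = 29*(-34 + (-1 + 1)) = 29*(-34 + 0) = 29*(-34) = -986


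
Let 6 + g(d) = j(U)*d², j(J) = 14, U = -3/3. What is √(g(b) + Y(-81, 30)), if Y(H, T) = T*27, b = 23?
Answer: √8210 ≈ 90.609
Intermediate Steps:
U = -1 (U = -3*⅓ = -1)
Y(H, T) = 27*T
g(d) = -6 + 14*d²
√(g(b) + Y(-81, 30)) = √((-6 + 14*23²) + 27*30) = √((-6 + 14*529) + 810) = √((-6 + 7406) + 810) = √(7400 + 810) = √8210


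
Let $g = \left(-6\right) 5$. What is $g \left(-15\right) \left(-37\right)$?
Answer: $-16650$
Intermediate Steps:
$g = -30$
$g \left(-15\right) \left(-37\right) = \left(-30\right) \left(-15\right) \left(-37\right) = 450 \left(-37\right) = -16650$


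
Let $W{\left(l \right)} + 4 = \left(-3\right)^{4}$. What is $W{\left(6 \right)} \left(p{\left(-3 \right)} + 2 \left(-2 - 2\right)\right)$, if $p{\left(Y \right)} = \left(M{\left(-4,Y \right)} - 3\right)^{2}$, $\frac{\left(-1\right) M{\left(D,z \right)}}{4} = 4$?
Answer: $27181$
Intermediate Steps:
$W{\left(l \right)} = 77$ ($W{\left(l \right)} = -4 + \left(-3\right)^{4} = -4 + 81 = 77$)
$M{\left(D,z \right)} = -16$ ($M{\left(D,z \right)} = \left(-4\right) 4 = -16$)
$p{\left(Y \right)} = 361$ ($p{\left(Y \right)} = \left(-16 - 3\right)^{2} = \left(-19\right)^{2} = 361$)
$W{\left(6 \right)} \left(p{\left(-3 \right)} + 2 \left(-2 - 2\right)\right) = 77 \left(361 + 2 \left(-2 - 2\right)\right) = 77 \left(361 + 2 \left(-4\right)\right) = 77 \left(361 - 8\right) = 77 \cdot 353 = 27181$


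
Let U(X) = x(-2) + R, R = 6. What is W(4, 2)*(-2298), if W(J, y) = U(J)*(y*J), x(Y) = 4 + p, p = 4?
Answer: -257376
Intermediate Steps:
x(Y) = 8 (x(Y) = 4 + 4 = 8)
U(X) = 14 (U(X) = 8 + 6 = 14)
W(J, y) = 14*J*y (W(J, y) = 14*(y*J) = 14*(J*y) = 14*J*y)
W(4, 2)*(-2298) = (14*4*2)*(-2298) = 112*(-2298) = -257376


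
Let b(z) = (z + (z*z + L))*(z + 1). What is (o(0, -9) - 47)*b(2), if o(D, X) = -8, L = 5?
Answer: -1815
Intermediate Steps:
b(z) = (1 + z)*(5 + z + z²) (b(z) = (z + (z*z + 5))*(z + 1) = (z + (z² + 5))*(1 + z) = (z + (5 + z²))*(1 + z) = (5 + z + z²)*(1 + z) = (1 + z)*(5 + z + z²))
(o(0, -9) - 47)*b(2) = (-8 - 47)*(5 + 2³ + 2*2² + 6*2) = -55*(5 + 8 + 2*4 + 12) = -55*(5 + 8 + 8 + 12) = -55*33 = -1815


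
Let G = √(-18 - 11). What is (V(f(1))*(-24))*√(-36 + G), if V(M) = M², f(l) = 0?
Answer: 0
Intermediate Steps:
G = I*√29 (G = √(-29) = I*√29 ≈ 5.3852*I)
(V(f(1))*(-24))*√(-36 + G) = (0²*(-24))*√(-36 + I*√29) = (0*(-24))*√(-36 + I*√29) = 0*√(-36 + I*√29) = 0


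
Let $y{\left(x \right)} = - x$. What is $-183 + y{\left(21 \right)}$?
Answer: $-204$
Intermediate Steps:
$-183 + y{\left(21 \right)} = -183 - 21 = -204$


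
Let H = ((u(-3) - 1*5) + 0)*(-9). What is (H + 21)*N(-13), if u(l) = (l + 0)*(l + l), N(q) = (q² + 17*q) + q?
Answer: 6240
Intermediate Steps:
N(q) = q² + 18*q
u(l) = 2*l² (u(l) = l*(2*l) = 2*l²)
H = -117 (H = ((2*(-3)² - 1*5) + 0)*(-9) = ((2*9 - 5) + 0)*(-9) = ((18 - 5) + 0)*(-9) = (13 + 0)*(-9) = 13*(-9) = -117)
(H + 21)*N(-13) = (-117 + 21)*(-13*(18 - 13)) = -(-1248)*5 = -96*(-65) = 6240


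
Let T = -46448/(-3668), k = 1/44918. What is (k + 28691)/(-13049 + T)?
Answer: -1181776724863/536964190678 ≈ -2.2008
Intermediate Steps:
k = 1/44918 ≈ 2.2263e-5
T = 11612/917 (T = -46448*(-1/3668) = 11612/917 ≈ 12.663)
(k + 28691)/(-13049 + T) = (1/44918 + 28691)/(-13049 + 11612/917) = 1288742339/(44918*(-11954321/917)) = (1288742339/44918)*(-917/11954321) = -1181776724863/536964190678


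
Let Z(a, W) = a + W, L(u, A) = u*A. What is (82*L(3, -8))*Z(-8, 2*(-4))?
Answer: 31488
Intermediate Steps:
L(u, A) = A*u
Z(a, W) = W + a
(82*L(3, -8))*Z(-8, 2*(-4)) = (82*(-8*3))*(2*(-4) - 8) = (82*(-24))*(-8 - 8) = -1968*(-16) = 31488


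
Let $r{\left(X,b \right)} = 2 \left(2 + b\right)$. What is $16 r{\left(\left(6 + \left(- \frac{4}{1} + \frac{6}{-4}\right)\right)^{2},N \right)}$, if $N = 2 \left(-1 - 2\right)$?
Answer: $-128$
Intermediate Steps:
$N = -6$ ($N = 2 \left(-3\right) = -6$)
$r{\left(X,b \right)} = 4 + 2 b$
$16 r{\left(\left(6 + \left(- \frac{4}{1} + \frac{6}{-4}\right)\right)^{2},N \right)} = 16 \left(4 + 2 \left(-6\right)\right) = 16 \left(4 - 12\right) = 16 \left(-8\right) = -128$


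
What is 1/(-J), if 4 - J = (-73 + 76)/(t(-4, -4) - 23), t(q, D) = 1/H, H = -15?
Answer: -346/1429 ≈ -0.24213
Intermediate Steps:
t(q, D) = -1/15 (t(q, D) = 1/(-15) = -1/15)
J = 1429/346 (J = 4 - (-73 + 76)/(-1/15 - 23) = 4 - 3/(-346/15) = 4 - 3*(-15)/346 = 4 - 1*(-45/346) = 4 + 45/346 = 1429/346 ≈ 4.1301)
1/(-J) = 1/(-1*1429/346) = 1/(-1429/346) = -346/1429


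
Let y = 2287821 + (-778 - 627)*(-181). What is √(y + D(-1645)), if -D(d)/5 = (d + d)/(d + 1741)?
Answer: 79*√58659/12 ≈ 1594.5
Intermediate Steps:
y = 2542126 (y = 2287821 - 1405*(-181) = 2287821 + 254305 = 2542126)
D(d) = -10*d/(1741 + d) (D(d) = -5*(d + d)/(d + 1741) = -5*2*d/(1741 + d) = -10*d/(1741 + d))
√(y + D(-1645)) = √(2542126 - 10*(-1645)/(1741 - 1645)) = √(2542126 - 10*(-1645)/96) = √(2542126 - 10*(-1645)*1/96) = √(2542126 + 8225/48) = √(122030273/48) = 79*√58659/12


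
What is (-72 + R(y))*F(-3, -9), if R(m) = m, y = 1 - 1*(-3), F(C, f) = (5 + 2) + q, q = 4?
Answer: -748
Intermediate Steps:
F(C, f) = 11 (F(C, f) = (5 + 2) + 4 = 7 + 4 = 11)
y = 4 (y = 1 + 3 = 4)
(-72 + R(y))*F(-3, -9) = (-72 + 4)*11 = -68*11 = -748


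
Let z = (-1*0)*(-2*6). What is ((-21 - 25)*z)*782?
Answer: 0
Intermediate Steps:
z = 0 (z = 0*(-12) = 0)
((-21 - 25)*z)*782 = ((-21 - 25)*0)*782 = -46*0*782 = 0*782 = 0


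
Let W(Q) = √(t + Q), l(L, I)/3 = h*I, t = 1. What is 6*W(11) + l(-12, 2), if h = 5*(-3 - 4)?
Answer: -210 + 12*√3 ≈ -189.22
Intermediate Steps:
h = -35 (h = 5*(-7) = -35)
l(L, I) = -105*I (l(L, I) = 3*(-35*I) = -105*I)
W(Q) = √(1 + Q)
6*W(11) + l(-12, 2) = 6*√(1 + 11) - 105*2 = 6*√12 - 210 = 6*(2*√3) - 210 = 12*√3 - 210 = -210 + 12*√3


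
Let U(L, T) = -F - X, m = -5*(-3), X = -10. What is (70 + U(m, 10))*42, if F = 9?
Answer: 2982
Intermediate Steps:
m = 15
U(L, T) = 1 (U(L, T) = -1*9 - 1*(-10) = -9 + 10 = 1)
(70 + U(m, 10))*42 = (70 + 1)*42 = 71*42 = 2982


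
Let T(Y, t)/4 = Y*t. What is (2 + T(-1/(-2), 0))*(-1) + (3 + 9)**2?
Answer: 142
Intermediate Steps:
T(Y, t) = 4*Y*t (T(Y, t) = 4*(Y*t) = 4*Y*t)
(2 + T(-1/(-2), 0))*(-1) + (3 + 9)**2 = (2 + 4*(-1/(-2))*0)*(-1) + (3 + 9)**2 = (2 + 4*(-1*(-1/2))*0)*(-1) + 12**2 = (2 + 4*(1/2)*0)*(-1) + 144 = (2 + 0)*(-1) + 144 = 2*(-1) + 144 = -2 + 144 = 142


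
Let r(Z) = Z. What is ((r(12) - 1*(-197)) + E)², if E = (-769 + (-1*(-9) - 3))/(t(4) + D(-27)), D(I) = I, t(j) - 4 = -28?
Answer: 130462084/2601 ≈ 50158.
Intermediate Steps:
t(j) = -24 (t(j) = 4 - 28 = -24)
E = 763/51 (E = (-769 + (-1*(-9) - 3))/(-24 - 27) = (-769 + (9 - 3))/(-51) = (-769 + 6)*(-1/51) = -763*(-1/51) = 763/51 ≈ 14.961)
((r(12) - 1*(-197)) + E)² = ((12 - 1*(-197)) + 763/51)² = ((12 + 197) + 763/51)² = (209 + 763/51)² = (11422/51)² = 130462084/2601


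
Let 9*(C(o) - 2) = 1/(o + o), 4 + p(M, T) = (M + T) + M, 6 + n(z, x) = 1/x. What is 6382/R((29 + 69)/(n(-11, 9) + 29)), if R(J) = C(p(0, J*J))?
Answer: 4342801023/1363657 ≈ 3184.7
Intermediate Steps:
n(z, x) = -6 + 1/x
p(M, T) = -4 + T + 2*M (p(M, T) = -4 + ((M + T) + M) = -4 + (T + 2*M) = -4 + T + 2*M)
C(o) = 2 + 1/(18*o) (C(o) = 2 + 1/(9*(o + o)) = 2 + 1/(9*((2*o))) = 2 + (1/(2*o))/9 = 2 + 1/(18*o))
R(J) = 2 + 1/(18*(-4 + J²)) (R(J) = 2 + 1/(18*(-4 + J*J + 2*0)) = 2 + 1/(18*(-4 + J² + 0)) = 2 + 1/(18*(-4 + J²)))
6382/R((29 + 69)/(n(-11, 9) + 29)) = 6382/(((-143 + 36*((29 + 69)/((-6 + 1/9) + 29))²)/(18*(-4 + ((29 + 69)/((-6 + 1/9) + 29))²)))) = 6382/(((-143 + 36*(98/((-6 + ⅑) + 29))²)/(18*(-4 + (98/((-6 + ⅑) + 29))²)))) = 6382/(((-143 + 36*(98/(-53/9 + 29))²)/(18*(-4 + (98/(-53/9 + 29))²)))) = 6382/(((-143 + 36*(98/(208/9))²)/(18*(-4 + (98/(208/9))²)))) = 6382/(((-143 + 36*(98*(9/208))²)/(18*(-4 + (98*(9/208))²)))) = 6382/(((-143 + 36*(441/104)²)/(18*(-4 + (441/104)²)))) = 6382/(((-143 + 36*(194481/10816))/(18*(-4 + 194481/10816)))) = 6382/(((-143 + 1750329/2704)/(18*(151217/10816)))) = 6382/(((1/18)*(10816/151217)*(1363657/2704))) = 6382/(2727314/1360953) = 6382*(1360953/2727314) = 4342801023/1363657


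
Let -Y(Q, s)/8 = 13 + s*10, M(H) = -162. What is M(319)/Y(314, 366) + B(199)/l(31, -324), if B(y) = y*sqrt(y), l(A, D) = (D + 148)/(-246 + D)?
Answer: 81/14692 + 56715*sqrt(199)/88 ≈ 9091.6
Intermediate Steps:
Y(Q, s) = -104 - 80*s (Y(Q, s) = -8*(13 + s*10) = -8*(13 + 10*s) = -104 - 80*s)
l(A, D) = (148 + D)/(-246 + D)
B(y) = y**(3/2)
M(319)/Y(314, 366) + B(199)/l(31, -324) = -162/(-104 - 80*366) + 199**(3/2)/(((148 - 324)/(-246 - 324))) = -162/(-104 - 29280) + (199*sqrt(199))/((-176/(-570))) = -162/(-29384) + (199*sqrt(199))/((-1/570*(-176))) = -162*(-1/29384) + (199*sqrt(199))/(88/285) = 81/14692 + (199*sqrt(199))*(285/88) = 81/14692 + 56715*sqrt(199)/88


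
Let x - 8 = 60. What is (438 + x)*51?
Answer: 25806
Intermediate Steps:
x = 68 (x = 8 + 60 = 68)
(438 + x)*51 = (438 + 68)*51 = 506*51 = 25806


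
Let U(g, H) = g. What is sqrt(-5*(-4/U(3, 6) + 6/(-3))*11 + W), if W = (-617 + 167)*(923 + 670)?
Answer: 100*I*sqrt(645)/3 ≈ 846.56*I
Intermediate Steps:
W = -716850 (W = -450*1593 = -716850)
sqrt(-5*(-4/U(3, 6) + 6/(-3))*11 + W) = sqrt(-5*(-4/3 + 6/(-3))*11 - 716850) = sqrt(-5*(-4*1/3 + 6*(-1/3))*11 - 716850) = sqrt(-5*(-4/3 - 2)*11 - 716850) = sqrt(-5*(-10/3)*11 - 716850) = sqrt((50/3)*11 - 716850) = sqrt(550/3 - 716850) = sqrt(-2150000/3) = 100*I*sqrt(645)/3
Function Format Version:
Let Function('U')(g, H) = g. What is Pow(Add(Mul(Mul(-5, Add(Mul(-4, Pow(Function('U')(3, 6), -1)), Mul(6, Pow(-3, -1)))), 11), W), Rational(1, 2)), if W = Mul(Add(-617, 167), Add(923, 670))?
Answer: Mul(Rational(100, 3), I, Pow(645, Rational(1, 2))) ≈ Mul(846.56, I)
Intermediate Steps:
W = -716850 (W = Mul(-450, 1593) = -716850)
Pow(Add(Mul(Mul(-5, Add(Mul(-4, Pow(Function('U')(3, 6), -1)), Mul(6, Pow(-3, -1)))), 11), W), Rational(1, 2)) = Pow(Add(Mul(Mul(-5, Add(Mul(-4, Pow(3, -1)), Mul(6, Pow(-3, -1)))), 11), -716850), Rational(1, 2)) = Pow(Add(Mul(Mul(-5, Add(Mul(-4, Rational(1, 3)), Mul(6, Rational(-1, 3)))), 11), -716850), Rational(1, 2)) = Pow(Add(Mul(Mul(-5, Add(Rational(-4, 3), -2)), 11), -716850), Rational(1, 2)) = Pow(Add(Mul(Mul(-5, Rational(-10, 3)), 11), -716850), Rational(1, 2)) = Pow(Add(Mul(Rational(50, 3), 11), -716850), Rational(1, 2)) = Pow(Add(Rational(550, 3), -716850), Rational(1, 2)) = Pow(Rational(-2150000, 3), Rational(1, 2)) = Mul(Rational(100, 3), I, Pow(645, Rational(1, 2)))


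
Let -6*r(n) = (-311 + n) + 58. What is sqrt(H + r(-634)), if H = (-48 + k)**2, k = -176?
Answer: sqrt(1811658)/6 ≈ 224.33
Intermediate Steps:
H = 50176 (H = (-48 - 176)**2 = (-224)**2 = 50176)
r(n) = 253/6 - n/6 (r(n) = -((-311 + n) + 58)/6 = -(-253 + n)/6 = 253/6 - n/6)
sqrt(H + r(-634)) = sqrt(50176 + (253/6 - 1/6*(-634))) = sqrt(50176 + (253/6 + 317/3)) = sqrt(50176 + 887/6) = sqrt(301943/6) = sqrt(1811658)/6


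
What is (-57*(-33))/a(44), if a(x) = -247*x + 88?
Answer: -171/980 ≈ -0.17449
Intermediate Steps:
a(x) = 88 - 247*x
(-57*(-33))/a(44) = (-57*(-33))/(88 - 247*44) = 1881/(88 - 10868) = 1881/(-10780) = 1881*(-1/10780) = -171/980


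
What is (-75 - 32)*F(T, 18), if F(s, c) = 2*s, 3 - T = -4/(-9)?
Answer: -4922/9 ≈ -546.89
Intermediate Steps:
T = 23/9 (T = 3 - (-4)/(-9) = 3 - (-4)*(-1)/9 = 3 - 1*4/9 = 3 - 4/9 = 23/9 ≈ 2.5556)
(-75 - 32)*F(T, 18) = (-75 - 32)*(2*(23/9)) = -107*46/9 = -4922/9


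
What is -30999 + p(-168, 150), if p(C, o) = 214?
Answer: -30785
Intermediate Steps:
-30999 + p(-168, 150) = -30999 + 214 = -30785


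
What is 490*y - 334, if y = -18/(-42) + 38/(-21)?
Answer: -3032/3 ≈ -1010.7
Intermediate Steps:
y = -29/21 (y = -18*(-1/42) + 38*(-1/21) = 3/7 - 38/21 = -29/21 ≈ -1.3810)
490*y - 334 = 490*(-29/21) - 334 = -2030/3 - 334 = -3032/3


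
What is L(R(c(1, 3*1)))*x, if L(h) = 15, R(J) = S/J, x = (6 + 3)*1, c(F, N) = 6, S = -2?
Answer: 135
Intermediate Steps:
x = 9 (x = 9*1 = 9)
R(J) = -2/J
L(R(c(1, 3*1)))*x = 15*9 = 135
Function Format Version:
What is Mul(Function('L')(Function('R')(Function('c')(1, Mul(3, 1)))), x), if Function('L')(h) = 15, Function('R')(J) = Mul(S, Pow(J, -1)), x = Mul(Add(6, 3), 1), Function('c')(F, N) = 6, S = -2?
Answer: 135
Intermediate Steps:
x = 9 (x = Mul(9, 1) = 9)
Function('R')(J) = Mul(-2, Pow(J, -1))
Mul(Function('L')(Function('R')(Function('c')(1, Mul(3, 1)))), x) = Mul(15, 9) = 135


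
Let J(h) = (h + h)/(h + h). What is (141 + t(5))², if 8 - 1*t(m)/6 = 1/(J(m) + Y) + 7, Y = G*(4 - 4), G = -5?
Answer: 19881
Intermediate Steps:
J(h) = 1 (J(h) = (2*h)/((2*h)) = (2*h)*(1/(2*h)) = 1)
Y = 0 (Y = -5*(4 - 4) = -5*0 = 0)
t(m) = 0 (t(m) = 48 - 6*(1/(1 + 0) + 7) = 48 - 6*(1/1 + 7) = 48 - 6*(1 + 7) = 48 - 6*8 = 48 - 48 = 0)
(141 + t(5))² = (141 + 0)² = 141² = 19881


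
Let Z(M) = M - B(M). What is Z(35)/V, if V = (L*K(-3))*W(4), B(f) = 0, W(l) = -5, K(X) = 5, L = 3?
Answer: -7/15 ≈ -0.46667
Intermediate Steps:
Z(M) = M (Z(M) = M - 1*0 = M + 0 = M)
V = -75 (V = (3*5)*(-5) = 15*(-5) = -75)
Z(35)/V = 35/(-75) = 35*(-1/75) = -7/15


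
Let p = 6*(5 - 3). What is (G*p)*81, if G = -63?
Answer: -61236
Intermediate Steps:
p = 12 (p = 6*2 = 12)
(G*p)*81 = -63*12*81 = -756*81 = -61236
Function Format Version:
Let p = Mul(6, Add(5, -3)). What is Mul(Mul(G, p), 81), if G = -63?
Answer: -61236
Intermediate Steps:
p = 12 (p = Mul(6, 2) = 12)
Mul(Mul(G, p), 81) = Mul(Mul(-63, 12), 81) = Mul(-756, 81) = -61236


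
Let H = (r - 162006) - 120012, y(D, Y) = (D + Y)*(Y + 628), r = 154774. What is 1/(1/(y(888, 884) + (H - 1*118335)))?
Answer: 2433685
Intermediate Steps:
y(D, Y) = (628 + Y)*(D + Y) (y(D, Y) = (D + Y)*(628 + Y) = (628 + Y)*(D + Y))
H = -127244 (H = (154774 - 162006) - 120012 = -7232 - 120012 = -127244)
1/(1/(y(888, 884) + (H - 1*118335))) = 1/(1/((884² + 628*888 + 628*884 + 888*884) + (-127244 - 1*118335))) = 1/(1/((781456 + 557664 + 555152 + 784992) + (-127244 - 118335))) = 1/(1/(2679264 - 245579)) = 1/(1/2433685) = 2433685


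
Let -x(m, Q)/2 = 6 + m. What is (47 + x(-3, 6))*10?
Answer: 410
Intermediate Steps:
x(m, Q) = -12 - 2*m (x(m, Q) = -2*(6 + m) = -12 - 2*m)
(47 + x(-3, 6))*10 = (47 + (-12 - 2*(-3)))*10 = (47 + (-12 + 6))*10 = (47 - 6)*10 = 41*10 = 410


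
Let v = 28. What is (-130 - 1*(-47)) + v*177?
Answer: 4873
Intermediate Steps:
(-130 - 1*(-47)) + v*177 = (-130 - 1*(-47)) + 28*177 = (-130 + 47) + 4956 = -83 + 4956 = 4873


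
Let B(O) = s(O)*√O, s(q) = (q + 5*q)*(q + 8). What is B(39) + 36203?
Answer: 36203 + 10998*√39 ≈ 1.0489e+5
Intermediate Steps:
s(q) = 6*q*(8 + q) (s(q) = (6*q)*(8 + q) = 6*q*(8 + q))
B(O) = 6*O^(3/2)*(8 + O) (B(O) = (6*O*(8 + O))*√O = 6*O^(3/2)*(8 + O))
B(39) + 36203 = 6*39^(3/2)*(8 + 39) + 36203 = 6*(39*√39)*47 + 36203 = 10998*√39 + 36203 = 36203 + 10998*√39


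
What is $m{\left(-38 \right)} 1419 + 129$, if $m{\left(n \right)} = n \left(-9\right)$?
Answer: $485427$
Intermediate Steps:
$m{\left(n \right)} = - 9 n$
$m{\left(-38 \right)} 1419 + 129 = \left(-9\right) \left(-38\right) 1419 + 129 = 342 \cdot 1419 + 129 = 485298 + 129 = 485427$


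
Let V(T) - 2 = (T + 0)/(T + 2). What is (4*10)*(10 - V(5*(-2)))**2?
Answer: 3645/2 ≈ 1822.5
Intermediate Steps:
V(T) = 2 + T/(2 + T) (V(T) = 2 + (T + 0)/(T + 2) = 2 + T/(2 + T))
(4*10)*(10 - V(5*(-2)))**2 = (4*10)*(10 - (4 + 3*(5*(-2)))/(2 + 5*(-2)))**2 = 40*(10 - (4 + 3*(-10))/(2 - 10))**2 = 40*(10 - (4 - 30)/(-8))**2 = 40*(10 - (-1)*(-26)/8)**2 = 40*(10 - 1*13/4)**2 = 40*(10 - 13/4)**2 = 40*(27/4)**2 = 40*(729/16) = 3645/2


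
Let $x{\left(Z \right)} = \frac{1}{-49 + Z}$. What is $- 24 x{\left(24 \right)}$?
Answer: $\frac{24}{25} \approx 0.96$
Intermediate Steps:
$- 24 x{\left(24 \right)} = - \frac{24}{-49 + 24} = - \frac{24}{-25} = \left(-24\right) \left(- \frac{1}{25}\right) = \frac{24}{25}$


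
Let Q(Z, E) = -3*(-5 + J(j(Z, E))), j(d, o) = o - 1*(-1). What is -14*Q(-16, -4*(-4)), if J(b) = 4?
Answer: -42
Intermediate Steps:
j(d, o) = 1 + o (j(d, o) = o + 1 = 1 + o)
Q(Z, E) = 3 (Q(Z, E) = -3*(-5 + 4) = -3*(-1) = 3)
-14*Q(-16, -4*(-4)) = -14*3 = -42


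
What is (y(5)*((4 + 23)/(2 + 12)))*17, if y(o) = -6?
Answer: -1377/7 ≈ -196.71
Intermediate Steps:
(y(5)*((4 + 23)/(2 + 12)))*17 = -6*(4 + 23)/(2 + 12)*17 = -162/14*17 = -6*27/14*17 = -81/7*17 = -1377/7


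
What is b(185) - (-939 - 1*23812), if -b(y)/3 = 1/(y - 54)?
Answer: 3242378/131 ≈ 24751.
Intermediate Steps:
b(y) = -3/(-54 + y) (b(y) = -3/(y - 54) = -3/(-54 + y))
b(185) - (-939 - 1*23812) = -3/(-54 + 185) - (-939 - 1*23812) = -3/131 - (-939 - 23812) = -3*1/131 - 1*(-24751) = -3/131 + 24751 = 3242378/131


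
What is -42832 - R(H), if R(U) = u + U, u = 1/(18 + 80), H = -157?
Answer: -4182151/98 ≈ -42675.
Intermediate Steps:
u = 1/98 ≈ 0.010204
R(U) = 1/98 + U
-42832 - R(H) = -42832 - (1/98 - 157) = -42832 - 1*(-15385/98) = -42832 + 15385/98 = -4182151/98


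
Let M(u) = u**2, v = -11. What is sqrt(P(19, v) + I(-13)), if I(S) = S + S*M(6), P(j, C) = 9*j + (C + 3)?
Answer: I*sqrt(318) ≈ 17.833*I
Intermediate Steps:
P(j, C) = 3 + C + 9*j (P(j, C) = 9*j + (3 + C) = 3 + C + 9*j)
I(S) = 37*S (I(S) = S + S*6**2 = S + S*36 = S + 36*S = 37*S)
sqrt(P(19, v) + I(-13)) = sqrt((3 - 11 + 9*19) + 37*(-13)) = sqrt((3 - 11 + 171) - 481) = sqrt(163 - 481) = sqrt(-318) = I*sqrt(318)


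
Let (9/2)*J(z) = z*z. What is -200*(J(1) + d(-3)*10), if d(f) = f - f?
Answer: -400/9 ≈ -44.444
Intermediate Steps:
d(f) = 0
J(z) = 2*z²/9 (J(z) = 2*(z*z)/9 = 2*z²/9)
-200*(J(1) + d(-3)*10) = -200*((2/9)*1² + 0*10) = -200*((2/9)*1 + 0) = -200*(2/9 + 0) = -200*2/9 = -400/9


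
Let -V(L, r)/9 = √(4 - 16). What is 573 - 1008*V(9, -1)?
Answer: 573 + 18144*I*√3 ≈ 573.0 + 31426.0*I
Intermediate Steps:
V(L, r) = -18*I*√3 (V(L, r) = -9*√(4 - 16) = -18*I*√3)
573 - 1008*V(9, -1) = 573 - (-18144)*I*√3 = 573 + 18144*I*√3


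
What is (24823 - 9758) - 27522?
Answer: -12457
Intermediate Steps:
(24823 - 9758) - 27522 = 15065 - 27522 = -12457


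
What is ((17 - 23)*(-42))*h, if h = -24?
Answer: -6048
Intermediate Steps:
((17 - 23)*(-42))*h = ((17 - 23)*(-42))*(-24) = -6*(-42)*(-24) = 252*(-24) = -6048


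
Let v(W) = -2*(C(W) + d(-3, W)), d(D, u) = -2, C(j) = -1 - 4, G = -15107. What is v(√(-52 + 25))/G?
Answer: -14/15107 ≈ -0.00092672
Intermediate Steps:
C(j) = -5
v(W) = 14 (v(W) = -2*(-5 - 2) = -2*(-7) = 14)
v(√(-52 + 25))/G = 14/(-15107) = 14*(-1/15107) = -14/15107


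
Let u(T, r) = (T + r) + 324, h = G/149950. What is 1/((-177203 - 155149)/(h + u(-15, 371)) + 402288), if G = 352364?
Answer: 25579591/10277903458608 ≈ 2.4888e-6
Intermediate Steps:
h = 176182/74975 (h = 352364/149950 = 352364*(1/149950) = 176182/74975 ≈ 2.3499)
u(T, r) = 324 + T + r
1/((-177203 - 155149)/(h + u(-15, 371)) + 402288) = 1/((-177203 - 155149)/(176182/74975 + (324 - 15 + 371)) + 402288) = 1/(-332352/(176182/74975 + 680) + 402288) = 1/(-332352/51159182/74975 + 402288) = 1/(-332352*74975/51159182 + 402288) = 1/(-12459045600/25579591 + 402288) = 1/(10277903458608/25579591) = 25579591/10277903458608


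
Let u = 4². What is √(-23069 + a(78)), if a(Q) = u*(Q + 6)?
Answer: 5*I*√869 ≈ 147.39*I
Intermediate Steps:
u = 16
a(Q) = 96 + 16*Q (a(Q) = 16*(Q + 6) = 16*(6 + Q) = 96 + 16*Q)
√(-23069 + a(78)) = √(-23069 + (96 + 16*78)) = √(-23069 + (96 + 1248)) = √(-23069 + 1344) = √(-21725) = 5*I*√869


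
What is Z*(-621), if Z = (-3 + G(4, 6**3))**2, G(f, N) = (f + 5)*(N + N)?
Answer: -9372892725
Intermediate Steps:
G(f, N) = 2*N*(5 + f) (G(f, N) = (5 + f)*(2*N) = 2*N*(5 + f))
Z = 15093225 (Z = (-3 + 2*6**3*(5 + 4))**2 = (-3 + 2*216*9)**2 = (-3 + 3888)**2 = 3885**2 = 15093225)
Z*(-621) = 15093225*(-621) = -9372892725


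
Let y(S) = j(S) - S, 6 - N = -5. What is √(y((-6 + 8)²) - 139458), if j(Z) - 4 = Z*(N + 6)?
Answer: I*√139390 ≈ 373.35*I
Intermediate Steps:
N = 11 (N = 6 - 1*(-5) = 6 + 5 = 11)
j(Z) = 4 + 17*Z (j(Z) = 4 + Z*(11 + 6) = 4 + Z*17 = 4 + 17*Z)
y(S) = 4 + 16*S (y(S) = (4 + 17*S) - S = 4 + 16*S)
√(y((-6 + 8)²) - 139458) = √((4 + 16*(-6 + 8)²) - 139458) = √((4 + 16*2²) - 139458) = √((4 + 16*4) - 139458) = √((4 + 64) - 139458) = √(68 - 139458) = √(-139390) = I*√139390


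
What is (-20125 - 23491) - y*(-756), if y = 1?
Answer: -42860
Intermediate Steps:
(-20125 - 23491) - y*(-756) = (-20125 - 23491) - (-756) = -43616 - 1*(-756) = -43616 + 756 = -42860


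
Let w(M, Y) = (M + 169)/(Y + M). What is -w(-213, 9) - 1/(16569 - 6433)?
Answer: -111547/516936 ≈ -0.21579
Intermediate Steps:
w(M, Y) = (169 + M)/(M + Y)
-w(-213, 9) - 1/(16569 - 6433) = -(169 - 213)/(-213 + 9) - 1/(16569 - 6433) = -(-44)/(-204) - 1/10136 = -(-1)*(-44)/204 - 1*1/10136 = -1*11/51 - 1/10136 = -11/51 - 1/10136 = -111547/516936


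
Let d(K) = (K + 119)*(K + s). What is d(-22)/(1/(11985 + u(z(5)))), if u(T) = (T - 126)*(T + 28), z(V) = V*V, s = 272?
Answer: 160826000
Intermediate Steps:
z(V) = V**2
u(T) = (-126 + T)*(28 + T)
d(K) = (119 + K)*(272 + K) (d(K) = (K + 119)*(K + 272) = (119 + K)*(272 + K))
d(-22)/(1/(11985 + u(z(5)))) = (32368 + (-22)**2 + 391*(-22))/(1/(11985 + (-3528 + (5**2)**2 - 98*5**2))) = (32368 + 484 - 8602)/(1/(11985 + (-3528 + 25**2 - 98*25))) = 24250/(1/(11985 + (-3528 + 625 - 2450))) = 24250/(1/(11985 - 5353)) = 24250/(1/6632) = 24250*6632 = 160826000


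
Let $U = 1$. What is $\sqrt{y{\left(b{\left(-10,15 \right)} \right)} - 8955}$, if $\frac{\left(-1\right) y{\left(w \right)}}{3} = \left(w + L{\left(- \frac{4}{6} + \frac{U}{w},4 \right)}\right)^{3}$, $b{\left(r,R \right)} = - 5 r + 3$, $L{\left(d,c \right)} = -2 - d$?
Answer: $\frac{i \sqrt{29986919074979}}{8427} \approx 649.82 i$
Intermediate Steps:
$b{\left(r,R \right)} = 3 - 5 r$
$y{\left(w \right)} = - 3 \left(- \frac{4}{3} + w - \frac{1}{w}\right)^{3}$ ($y{\left(w \right)} = - 3 \left(w - \left(2 - \frac{2}{3} + \frac{1}{w}\right)\right)^{3} = - 3 \left(w - \left(\frac{4}{3} + \frac{1}{w}\right)\right)^{3} = - 3 \left(- \frac{4}{3} + w - \frac{1}{w}\right)^{3}$)
$\sqrt{y{\left(b{\left(-10,15 \right)} \right)} - 8955} = \sqrt{\frac{\left(3 + \left(3 - -50\right) \left(4 - 3 \left(3 - -50\right)\right)\right)^{3}}{9 \left(3 - -50\right)^{3}} - 8955} = \sqrt{\frac{\left(3 + \left(3 + 50\right) \left(4 - 3 \left(3 + 50\right)\right)\right)^{3}}{9 \left(3 + 50\right)^{3}} - 8955} = \sqrt{\frac{\left(3 + 53 \left(4 - 159\right)\right)^{3}}{9 \cdot 148877} - 8955} = \sqrt{\frac{1}{9} \cdot \frac{1}{148877} \left(3 + 53 \left(4 - 159\right)\right)^{3} - 8955} = \sqrt{\frac{1}{9} \cdot \frac{1}{148877} \left(3 + 53 \left(-155\right)\right)^{3} - 8955} = \sqrt{\frac{1}{9} \cdot \frac{1}{148877} \left(3 - 8215\right)^{3} - 8955} = \sqrt{\frac{1}{9} \cdot \frac{1}{148877} \left(-8212\right)^{3} - 8955} = \sqrt{\frac{1}{9} \cdot \frac{1}{148877} \left(-553792184128\right) - 8955} = \sqrt{- \frac{553792184128}{1339893} - 8955} = \sqrt{- \frac{565790925943}{1339893}} = \frac{i \sqrt{29986919074979}}{8427}$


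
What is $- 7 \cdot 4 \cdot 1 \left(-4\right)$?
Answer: $112$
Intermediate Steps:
$- 7 \cdot 4 \cdot 1 \left(-4\right) = \left(-7\right) 4 \left(-4\right) = \left(-28\right) \left(-4\right) = 112$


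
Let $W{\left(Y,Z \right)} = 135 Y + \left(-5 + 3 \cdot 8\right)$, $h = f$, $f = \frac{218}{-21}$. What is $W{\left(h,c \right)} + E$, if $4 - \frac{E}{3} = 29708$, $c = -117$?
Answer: $- \frac{633461}{7} \approx -90494.0$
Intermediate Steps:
$E = -89112$ ($E = 12 - 89124 = -89112$)
$f = - \frac{218}{21}$ ($f = 218 \left(- \frac{1}{21}\right) = - \frac{218}{21} \approx -10.381$)
$h = - \frac{218}{21} \approx -10.381$
$W{\left(Y,Z \right)} = 19 + 135 Y$ ($W{\left(Y,Z \right)} = 135 Y + \left(-5 + 24\right) = 135 Y + 19 = 19 + 135 Y$)
$W{\left(h,c \right)} + E = \left(19 + 135 \left(- \frac{218}{21}\right)\right) - 89112 = \left(19 - \frac{9810}{7}\right) - 89112 = - \frac{9677}{7} - 89112 = - \frac{633461}{7}$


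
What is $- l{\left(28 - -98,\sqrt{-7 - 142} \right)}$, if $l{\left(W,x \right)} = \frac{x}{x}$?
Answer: $-1$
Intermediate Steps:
$l{\left(W,x \right)} = 1$
$- l{\left(28 - -98,\sqrt{-7 - 142} \right)} = \left(-1\right) 1 = -1$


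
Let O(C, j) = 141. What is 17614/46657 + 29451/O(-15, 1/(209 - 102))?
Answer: 458859627/2192879 ≈ 209.25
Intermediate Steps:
17614/46657 + 29451/O(-15, 1/(209 - 102)) = 17614/46657 + 29451/141 = 17614*(1/46657) + 29451*(1/141) = 17614/46657 + 9817/47 = 458859627/2192879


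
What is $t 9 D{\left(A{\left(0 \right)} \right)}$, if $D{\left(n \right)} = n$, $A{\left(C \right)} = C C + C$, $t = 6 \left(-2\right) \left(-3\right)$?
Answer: $0$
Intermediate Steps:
$t = 36$ ($t = \left(-12\right) \left(-3\right) = 36$)
$A{\left(C \right)} = C + C^{2}$ ($A{\left(C \right)} = C^{2} + C = C + C^{2}$)
$t 9 D{\left(A{\left(0 \right)} \right)} = 36 \cdot 9 \cdot 0 \left(1 + 0\right) = 324 \cdot 0 \cdot 1 = 324 \cdot 0 = 0$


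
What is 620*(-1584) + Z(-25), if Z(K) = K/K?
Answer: -982079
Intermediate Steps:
Z(K) = 1
620*(-1584) + Z(-25) = 620*(-1584) + 1 = -982080 + 1 = -982079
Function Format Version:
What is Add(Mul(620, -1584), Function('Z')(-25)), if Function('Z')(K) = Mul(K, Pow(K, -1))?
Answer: -982079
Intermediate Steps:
Function('Z')(K) = 1
Add(Mul(620, -1584), Function('Z')(-25)) = Add(Mul(620, -1584), 1) = Add(-982080, 1) = -982079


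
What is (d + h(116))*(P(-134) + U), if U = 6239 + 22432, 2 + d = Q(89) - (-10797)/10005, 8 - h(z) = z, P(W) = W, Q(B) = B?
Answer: -1895884132/3335 ≈ -5.6848e+5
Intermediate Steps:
h(z) = 8 - z
d = 293744/3335 (d = -2 + (89 - (-10797)/10005) = -2 + (89 - 1*(-3599/3335)) = -2 + (89 + 3599/3335) = -2 + 300414/3335 = 293744/3335 ≈ 88.079)
U = 28671
(d + h(116))*(P(-134) + U) = (293744/3335 + (8 - 1*116))*(-134 + 28671) = (293744/3335 + (8 - 116))*28537 = (293744/3335 - 108)*28537 = -66436/3335*28537 = -1895884132/3335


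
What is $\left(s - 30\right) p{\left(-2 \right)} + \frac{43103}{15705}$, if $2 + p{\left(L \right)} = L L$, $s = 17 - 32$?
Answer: $- \frac{1370347}{15705} \approx -87.255$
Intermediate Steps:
$s = -15$ ($s = 17 - 32 = -15$)
$p{\left(L \right)} = -2 + L^{2}$ ($p{\left(L \right)} = -2 + L L = -2 + L^{2}$)
$\left(s - 30\right) p{\left(-2 \right)} + \frac{43103}{15705} = \left(-15 - 30\right) \left(-2 + \left(-2\right)^{2}\right) + \frac{43103}{15705} = - 45 \left(-2 + 4\right) + 43103 \cdot \frac{1}{15705} = \left(-45\right) 2 + \frac{43103}{15705} = -90 + \frac{43103}{15705} = - \frac{1370347}{15705}$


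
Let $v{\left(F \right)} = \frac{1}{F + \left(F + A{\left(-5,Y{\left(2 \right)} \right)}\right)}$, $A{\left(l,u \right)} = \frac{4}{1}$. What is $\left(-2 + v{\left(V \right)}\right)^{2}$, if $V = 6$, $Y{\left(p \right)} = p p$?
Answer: $\frac{961}{256} \approx 3.7539$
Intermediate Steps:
$Y{\left(p \right)} = p^{2}$
$A{\left(l,u \right)} = 4$ ($A{\left(l,u \right)} = 4 \cdot 1 = 4$)
$v{\left(F \right)} = \frac{1}{4 + 2 F}$ ($v{\left(F \right)} = \frac{1}{F + \left(F + 4\right)} = \frac{1}{F + \left(4 + F\right)} = \frac{1}{4 + 2 F}$)
$\left(-2 + v{\left(V \right)}\right)^{2} = \left(-2 + \frac{1}{2 \left(2 + 6\right)}\right)^{2} = \left(-2 + \frac{1}{2 \cdot 8}\right)^{2} = \left(-2 + \frac{1}{2} \cdot \frac{1}{8}\right)^{2} = \left(-2 + \frac{1}{16}\right)^{2} = \left(- \frac{31}{16}\right)^{2} = \frac{961}{256}$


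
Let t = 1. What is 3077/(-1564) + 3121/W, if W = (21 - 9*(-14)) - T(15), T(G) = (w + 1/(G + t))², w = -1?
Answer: 66735125/3441444 ≈ 19.392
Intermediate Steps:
T(G) = (-1 + 1/(1 + G))² (T(G) = (-1 + 1/(G + 1))² = (-1 + 1/(1 + G))²)
W = 37407/256 (W = (21 - 9*(-14)) - 15²/(1 + 15)² = (21 + 126) - 225/16² = 147 - 225/256 = 37407/256 ≈ 146.12)
3077/(-1564) + 3121/W = 3077/(-1564) + 3121/(37407/256) = 3077*(-1/1564) + 3121*(256/37407) = -181/92 + 798976/37407 = 66735125/3441444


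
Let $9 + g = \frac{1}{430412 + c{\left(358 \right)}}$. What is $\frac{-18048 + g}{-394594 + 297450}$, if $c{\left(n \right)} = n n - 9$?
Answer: $\frac{5043022159}{27130716324} \approx 0.18588$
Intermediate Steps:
$c{\left(n \right)} = -9 + n^{2}$ ($c{\left(n \right)} = n^{2} - 9 = -9 + n^{2}$)
$g = - \frac{5027102}{558567}$ ($g = -9 + \frac{1}{430412 - \left(9 - 358^{2}\right)} = -9 + \frac{1}{430412 + \left(-9 + 128164\right)} = -9 + \frac{1}{430412 + 128155} = -9 + \frac{1}{558567} = - \frac{5027102}{558567} \approx -9.0$)
$\frac{-18048 + g}{-394594 + 297450} = \frac{-18048 - \frac{5027102}{558567}}{-394594 + 297450} = - \frac{10086044318}{558567 \left(-97144\right)} = \left(- \frac{10086044318}{558567}\right) \left(- \frac{1}{97144}\right) = \frac{5043022159}{27130716324}$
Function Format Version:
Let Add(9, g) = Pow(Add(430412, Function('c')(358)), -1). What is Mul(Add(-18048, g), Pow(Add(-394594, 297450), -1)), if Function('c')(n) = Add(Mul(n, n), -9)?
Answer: Rational(5043022159, 27130716324) ≈ 0.18588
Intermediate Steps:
Function('c')(n) = Add(-9, Pow(n, 2)) (Function('c')(n) = Add(Pow(n, 2), -9) = Add(-9, Pow(n, 2)))
g = Rational(-5027102, 558567) (g = Add(-9, Pow(Add(430412, Add(-9, Pow(358, 2))), -1)) = Add(-9, Pow(Add(430412, Add(-9, 128164)), -1)) = Add(-9, Pow(Add(430412, 128155), -1)) = Add(-9, Pow(558567, -1)) = Add(-9, Rational(1, 558567)) = Rational(-5027102, 558567) ≈ -9.0000)
Mul(Add(-18048, g), Pow(Add(-394594, 297450), -1)) = Mul(Add(-18048, Rational(-5027102, 558567)), Pow(Add(-394594, 297450), -1)) = Mul(Rational(-10086044318, 558567), Pow(-97144, -1)) = Mul(Rational(-10086044318, 558567), Rational(-1, 97144)) = Rational(5043022159, 27130716324)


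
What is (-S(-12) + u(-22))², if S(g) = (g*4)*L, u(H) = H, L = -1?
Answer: 4900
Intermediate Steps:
S(g) = -4*g (S(g) = (g*4)*(-1) = (4*g)*(-1) = -4*g)
(-S(-12) + u(-22))² = (-(-4)*(-12) - 22)² = (-1*48 - 22)² = (-48 - 22)² = (-70)² = 4900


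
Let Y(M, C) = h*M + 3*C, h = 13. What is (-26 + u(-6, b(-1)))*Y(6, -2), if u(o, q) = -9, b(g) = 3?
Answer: -2520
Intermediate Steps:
Y(M, C) = 3*C + 13*M (Y(M, C) = 13*M + 3*C = 3*C + 13*M)
(-26 + u(-6, b(-1)))*Y(6, -2) = (-26 - 9)*(3*(-2) + 13*6) = -35*(-6 + 78) = -35*72 = -2520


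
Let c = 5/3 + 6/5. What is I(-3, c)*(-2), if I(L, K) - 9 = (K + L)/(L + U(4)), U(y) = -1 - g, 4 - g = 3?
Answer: -1354/75 ≈ -18.053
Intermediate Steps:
g = 1 (g = 4 - 1*3 = 4 - 3 = 1)
c = 43/15 (c = 5*(1/3) + 6*(1/5) = 5/3 + 6/5 = 43/15 ≈ 2.8667)
U(y) = -2 (U(y) = -1 - 1*1 = -1 - 1 = -2)
I(L, K) = 9 + (K + L)/(-2 + L) (I(L, K) = 9 + (K + L)/(L - 2) = 9 + (K + L)/(-2 + L))
I(-3, c)*(-2) = ((-18 + 43/15 + 10*(-3))/(-2 - 3))*(-2) = ((-18 + 43/15 - 30)/(-5))*(-2) = -1/5*(-677/15)*(-2) = (677/75)*(-2) = -1354/75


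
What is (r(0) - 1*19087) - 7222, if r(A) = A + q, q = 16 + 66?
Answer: -26227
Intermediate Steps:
q = 82
r(A) = 82 + A (r(A) = A + 82 = 82 + A)
(r(0) - 1*19087) - 7222 = ((82 + 0) - 1*19087) - 7222 = (82 - 19087) - 7222 = -19005 - 7222 = -26227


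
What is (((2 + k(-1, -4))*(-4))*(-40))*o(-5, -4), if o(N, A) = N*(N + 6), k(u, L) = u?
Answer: -800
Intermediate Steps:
o(N, A) = N*(6 + N)
(((2 + k(-1, -4))*(-4))*(-40))*o(-5, -4) = (((2 - 1)*(-4))*(-40))*(-5*(6 - 5)) = ((1*(-4))*(-40))*(-5*1) = -4*(-40)*(-5) = 160*(-5) = -800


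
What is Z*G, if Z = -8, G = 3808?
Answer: -30464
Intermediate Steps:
Z*G = -8*3808 = -30464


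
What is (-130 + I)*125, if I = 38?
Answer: -11500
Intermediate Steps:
(-130 + I)*125 = (-130 + 38)*125 = -92*125 = -11500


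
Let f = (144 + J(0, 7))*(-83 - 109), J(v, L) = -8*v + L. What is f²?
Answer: 840536064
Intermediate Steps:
J(v, L) = L - 8*v
f = -28992 (f = (144 + (7 - 8*0))*(-83 - 109) = (144 + (7 + 0))*(-192) = (144 + 7)*(-192) = 151*(-192) = -28992)
f² = (-28992)² = 840536064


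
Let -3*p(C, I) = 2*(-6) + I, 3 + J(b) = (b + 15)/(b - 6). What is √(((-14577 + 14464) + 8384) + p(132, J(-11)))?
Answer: 8*√336345/51 ≈ 90.973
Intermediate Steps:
J(b) = -3 + (15 + b)/(-6 + b) (J(b) = -3 + (b + 15)/(b - 6) = -3 + (15 + b)/(-6 + b))
p(C, I) = 4 - I/3 (p(C, I) = -(2*(-6) + I)/3 = -(-12 + I)/3 = 4 - I/3)
√(((-14577 + 14464) + 8384) + p(132, J(-11))) = √(((-14577 + 14464) + 8384) + (4 - (33 - 2*(-11))/(3*(-6 - 11)))) = √((-113 + 8384) + (4 - (33 + 22)/(3*(-17)))) = √(8271 + (4 - (-1)*55/51)) = √(8271 + (4 - ⅓*(-55/17))) = √(8271 + (4 + 55/51)) = √(8271 + 259/51) = √(422080/51) = 8*√336345/51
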